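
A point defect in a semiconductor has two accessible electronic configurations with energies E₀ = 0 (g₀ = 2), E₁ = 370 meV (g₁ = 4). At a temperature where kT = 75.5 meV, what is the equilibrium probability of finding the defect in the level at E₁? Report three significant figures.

0.0147

Eᵢ/kT = 0, 4.9007.
Z = Σ gᵢe^(−Eᵢ/kT) = 2·e^(−0) + 4·e^(−4.9007) = 2.0000 + 0.029765 = 2.0298.
P₁ = g₁ e^(−E₁/kT) / Z = 0.029765/2.0298 = 0.0147.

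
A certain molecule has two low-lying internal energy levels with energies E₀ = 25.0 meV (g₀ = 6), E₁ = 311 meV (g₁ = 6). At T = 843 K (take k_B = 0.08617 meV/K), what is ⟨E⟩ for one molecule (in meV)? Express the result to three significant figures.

30.5 meV

k_BT = 0.08617 × 843 K = 72.641 meV.
Eᵢ/kT = 0.34416, 4.2813.
Z = Σ gᵢe^(−Eᵢ/kT) = 6·e^(−0.34416) + 6·e^(−4.2813) = 4.2529 + 0.082948 = 4.3358.
⟨E⟩ = Σ Eᵢ gᵢe^(−Eᵢ/kT) / Z = (25.0·4.2529 + 311·0.082948) / 4.3358 = 30.5 meV.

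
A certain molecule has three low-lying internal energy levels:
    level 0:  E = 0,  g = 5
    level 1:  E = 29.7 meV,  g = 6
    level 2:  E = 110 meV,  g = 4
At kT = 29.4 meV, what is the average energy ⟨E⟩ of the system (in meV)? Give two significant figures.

Eᵢ/kT = 0, 1.010, 3.741.
Z = Σ gᵢe^(−Eᵢ/kT) = 5·e^(−0) + 6·e^(−1.010) + 4·e^(−3.741) = 5.000 + 2.185 + 0.09492 = 7.280.
⟨E⟩ = Σ Eᵢ gᵢe^(−Eᵢ/kT) / Z = (0·5.000 + 29.7·2.185 + 110·0.09492) / 7.280 = 10 meV.

10 meV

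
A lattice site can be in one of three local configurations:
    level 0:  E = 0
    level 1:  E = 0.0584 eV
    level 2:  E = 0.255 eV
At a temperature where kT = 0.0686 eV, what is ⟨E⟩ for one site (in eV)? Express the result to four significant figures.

Eᵢ/kT = 0, 0.851312, 3.71720.
Z = Σ e^(−Eᵢ/kT) = e^(−0) + e^(−0.851312) + e^(−3.71720) = 1.00000 + 0.426855 + 0.0243019 = 1.45116.
⟨E⟩ = Σ Eᵢ e^(−Eᵢ/kT) / Z = (0·1.00000 + 0.0584·0.426855 + 0.255·0.0243019) / 1.45116 = 0.02145 eV.

0.02145 eV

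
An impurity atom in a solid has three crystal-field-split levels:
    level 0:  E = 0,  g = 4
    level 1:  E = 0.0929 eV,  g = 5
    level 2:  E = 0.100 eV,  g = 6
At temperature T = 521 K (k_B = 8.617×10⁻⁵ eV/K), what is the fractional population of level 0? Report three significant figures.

0.758

k_BT = 8.617×10⁻⁵ × 521 K = 0.044895 eV.
Eᵢ/kT = 0, 2.0693, 2.2274.
Z = Σ gᵢe^(−Eᵢ/kT) = 4·e^(−0) + 5·e^(−2.0693) + 6·e^(−2.2274) = 4.0000 + 0.63137 + 0.64685 = 5.2782.
P₀ = g₀ e^(−E₀/kT) / Z = 4.0000/5.2782 = 0.758.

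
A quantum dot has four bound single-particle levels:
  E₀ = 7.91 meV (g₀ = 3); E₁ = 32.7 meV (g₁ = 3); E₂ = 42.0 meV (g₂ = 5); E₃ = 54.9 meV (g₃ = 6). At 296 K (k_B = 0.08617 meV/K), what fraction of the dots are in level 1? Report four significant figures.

0.1774

k_BT = 0.08617 × 296 K = 25.5063 meV.
Eᵢ/kT = 0.310119, 1.28204, 1.64665, 2.15241.
Z = Σ gᵢe^(−Eᵢ/kT) = 3·e^(−0.310119) + 3·e^(−1.28204) + 5·e^(−1.64665) + 6·e^(−2.15241) = 2.20008 + 0.832412 + 0.963472 + 0.697223 = 4.69319.
P₁ = g₁ e^(−E₁/kT) / Z = 0.832412/4.69319 = 0.1774.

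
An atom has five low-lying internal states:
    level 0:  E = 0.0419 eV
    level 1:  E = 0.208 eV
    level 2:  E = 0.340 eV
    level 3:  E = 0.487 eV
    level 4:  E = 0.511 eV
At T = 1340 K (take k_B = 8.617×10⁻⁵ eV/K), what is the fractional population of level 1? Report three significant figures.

0.176

k_BT = 8.617×10⁻⁵ × 1340 K = 0.11547 eV.
Eᵢ/kT = 0.36286, 1.8013, 2.9445, 4.2175, 4.4254.
Z = Σ e^(−Eᵢ/kT) = e^(−0.36286) + e^(−1.8013) + e^(−2.9445) + e^(−4.2175) + e^(−4.4254) = 0.69568 + 0.16508 + 0.052628 + 0.014735 + 0.011969 = 0.94009.
P₁ = e^(−E₁/kT) / Z = 0.16508/0.94009 = 0.176.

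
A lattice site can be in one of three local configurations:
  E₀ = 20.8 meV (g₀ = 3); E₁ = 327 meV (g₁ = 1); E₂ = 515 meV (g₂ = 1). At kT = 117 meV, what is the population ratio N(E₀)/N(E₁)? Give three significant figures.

n₀/n₁ = (g₀/g₁) exp[−(E₀−E₁)/kT] = (3/1) × exp(−(-306.2 meV)/(117 meV)) = (3/1) × exp(2.6171) = 41.1.

41.1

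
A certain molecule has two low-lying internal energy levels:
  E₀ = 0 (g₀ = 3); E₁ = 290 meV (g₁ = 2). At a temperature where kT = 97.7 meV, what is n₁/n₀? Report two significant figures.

n₁/n₀ = (g₁/g₀) exp[−(E₁−E₀)/kT] = (2/3) × exp(−(290 meV)/(97.7 meV)) = (2/3) × exp(-2.968) = 0.034.

0.034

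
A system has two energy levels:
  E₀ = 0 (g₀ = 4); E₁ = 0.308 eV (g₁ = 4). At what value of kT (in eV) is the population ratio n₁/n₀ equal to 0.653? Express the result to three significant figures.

0.723 eV

n₁/n₀ = (g₁/g₀) exp[−(E₁−E₀)/kT] = 0.653.
⇒ (E₁−E₀)/kT = ln((4/4)/0.653) = ln(1.5314) = 0.42618.
kT = 0.308 eV / 0.42618 = 0.723 eV.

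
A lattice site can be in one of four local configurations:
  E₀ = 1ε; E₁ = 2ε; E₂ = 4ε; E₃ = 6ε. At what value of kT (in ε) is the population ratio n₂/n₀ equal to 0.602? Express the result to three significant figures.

5.91 ε

n₂/n₀ = exp[−(E₂−E₀)/kT] = 0.602.
⇒ (E₂−E₀)/kT = ln(1/0.602) = ln(1.6611) = 0.50748.
kT = 3ε / 0.50748 = 5.91 ε.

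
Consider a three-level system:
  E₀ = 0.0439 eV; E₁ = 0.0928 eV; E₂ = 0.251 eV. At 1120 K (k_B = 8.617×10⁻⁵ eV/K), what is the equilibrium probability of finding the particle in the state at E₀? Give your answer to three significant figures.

0.582

k_BT = 8.617×10⁻⁵ × 1120 K = 0.096510 eV.
Eᵢ/kT = 0.45488, 0.96156, 2.6008.
Z = Σ e^(−Eᵢ/kT) = e^(−0.45488) + e^(−0.96156) + e^(−2.6008) = 0.63452 + 0.38230 + 0.074214 = 1.0910.
P₀ = e^(−E₀/kT) / Z = 0.63452/1.0910 = 0.582.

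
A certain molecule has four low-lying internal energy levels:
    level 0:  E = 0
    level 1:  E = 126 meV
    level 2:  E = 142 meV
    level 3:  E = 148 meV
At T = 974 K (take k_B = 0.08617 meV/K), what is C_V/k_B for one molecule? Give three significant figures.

k_BT = 0.08617 × 974 K = 83.930 meV.
Eᵢ/kT = 0, 1.5013, 1.6919, 1.7634.
Z = Σ e^(−Eᵢ/kT) = e^(−0) + e^(−1.5013) + e^(−1.6919) + e^(−1.7634) = 1.0000 + 0.22284 + 0.18417 + 0.17146 = 1.5785.
⟨E⟩ = 50.431 meV, ⟨E²⟩ = 6973.1 meV².
C_V/k_B = (⟨E²⟩ − ⟨E⟩²)/(kT)² = (6973.1 − 2543.3)/7044.2 = 0.629.

0.629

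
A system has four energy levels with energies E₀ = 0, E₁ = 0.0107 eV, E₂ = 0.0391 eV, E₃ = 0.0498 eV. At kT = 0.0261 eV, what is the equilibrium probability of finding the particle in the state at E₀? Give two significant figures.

0.49

Eᵢ/kT = 0, 0.4100, 1.498, 1.908.
Z = Σ e^(−Eᵢ/kT) = e^(−0) + e^(−0.4100) + e^(−1.498) + e^(−1.908) = 1.000 + 0.6637 + 0.2236 + 0.1484 = 2.036.
P₀ = e^(−E₀/kT) / Z = 1.000/2.036 = 0.49.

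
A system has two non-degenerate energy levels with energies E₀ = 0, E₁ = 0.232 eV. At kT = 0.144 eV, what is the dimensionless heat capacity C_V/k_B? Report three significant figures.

0.360

Eᵢ/kT = 0, 1.6111.
Z = Σ e^(−Eᵢ/kT) = e^(−0) + e^(−1.6111) = 1.0000 + 0.19967 = 1.1997.
⟨E⟩ = 0.038613 eV, ⟨E²⟩ = 0.0089581 eV².
C_V/k_B = (⟨E²⟩ − ⟨E⟩²)/(kT)² = (0.0089581 − 0.0014910)/0.020736 = 0.360.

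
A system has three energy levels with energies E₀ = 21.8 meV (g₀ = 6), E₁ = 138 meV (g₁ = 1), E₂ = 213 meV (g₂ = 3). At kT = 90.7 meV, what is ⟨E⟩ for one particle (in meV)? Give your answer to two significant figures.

37 meV

Eᵢ/kT = 0.2404, 1.521, 2.348.
Z = Σ gᵢe^(−Eᵢ/kT) = 6·e^(−0.2404) + 1·e^(−1.521) + 3·e^(−2.348) = 4.718 + 0.2185 + 0.2867 = 5.223.
⟨E⟩ = Σ Eᵢ gᵢe^(−Eᵢ/kT) / Z = (21.8·4.718 + 138·0.2185 + 213·0.2867) / 5.223 = 37 meV.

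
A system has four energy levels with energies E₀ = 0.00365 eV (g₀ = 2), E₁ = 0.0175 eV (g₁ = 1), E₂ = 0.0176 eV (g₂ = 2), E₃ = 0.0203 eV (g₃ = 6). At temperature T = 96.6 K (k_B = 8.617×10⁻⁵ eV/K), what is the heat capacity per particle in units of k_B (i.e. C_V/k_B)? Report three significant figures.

0.851

k_BT = 8.617×10⁻⁵ × 96.6 K = 0.0083240 eV.
Eᵢ/kT = 0.43849, 2.1024, 2.1144, 2.4387.
Z = Σ gᵢe^(−Eᵢ/kT) = 2·e^(−0.43849) + 1·e^(−2.1024) + 2·e^(−2.1144) + 6·e^(−2.4387) = 1.2900 + 0.12216 + 0.24141 + 0.52365 = 2.1772.
⟨E⟩ = 0.0099785 eV, ⟨E²⟩ = 0.00015854 eV².
C_V/k_B = (⟨E²⟩ − ⟨E⟩²)/(kT)² = (0.00015854 − 0.000099570)/0.000069289 = 0.851.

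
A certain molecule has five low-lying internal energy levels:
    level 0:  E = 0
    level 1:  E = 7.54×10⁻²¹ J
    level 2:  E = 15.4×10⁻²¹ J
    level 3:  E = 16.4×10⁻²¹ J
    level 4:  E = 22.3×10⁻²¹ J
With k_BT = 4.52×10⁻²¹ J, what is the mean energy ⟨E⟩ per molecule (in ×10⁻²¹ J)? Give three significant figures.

Eᵢ/kT = 0, 1.6681, 3.4071, 3.6283, 4.9336.
Z = Σ e^(−Eᵢ/kT) = e^(−0) + e^(−1.6681) + e^(−3.4071) + e^(−3.6283) + e^(−4.9336) = 1.0000 + 0.18861 + 0.033137 + 0.026561 + 0.0072005 = 1.2555.
⟨E⟩ = Σ Eᵢ e^(−Eᵢ/kT) / Z = (0·1.0000 + 7.54·0.18861 + 15.4·0.033137 + 16.4·0.026561 + 22.3·0.0072005) / 1.2555 = 2.01 ×10⁻²¹ J.

2.01 ×10⁻²¹ J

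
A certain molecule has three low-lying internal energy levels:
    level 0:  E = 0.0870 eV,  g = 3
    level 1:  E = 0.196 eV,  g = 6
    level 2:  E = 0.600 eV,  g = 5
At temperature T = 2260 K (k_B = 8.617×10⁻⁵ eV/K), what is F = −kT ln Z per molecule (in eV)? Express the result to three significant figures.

k_BT = 8.617×10⁻⁵ × 2260 K = 0.19474 eV.
Eᵢ/kT = 0.44675, 1.0065, 3.0810.
Z = Σ gᵢe^(−Eᵢ/kT) = 3·e^(−0.44675) + 6·e^(−1.0065) + 5·e^(−3.0810) = 1.9191 + 2.1930 + 0.22957 = 4.3417.
F = −kT ln Z = −0.19474 × ln(4.3417) = −0.19474 × 1.4683 = -0.286 eV.

-0.286 eV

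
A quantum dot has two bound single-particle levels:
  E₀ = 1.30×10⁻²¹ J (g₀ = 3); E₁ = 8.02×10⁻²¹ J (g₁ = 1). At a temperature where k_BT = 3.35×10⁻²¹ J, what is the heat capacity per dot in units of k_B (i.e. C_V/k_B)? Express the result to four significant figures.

0.1653

Eᵢ/kT = 0.388060, 2.39403.
Z = Σ gᵢe^(−Eᵢ/kT) = 3·e^(−0.388060) + 1·e^(−2.39403) = 2.03511 + 0.0912612 = 2.12637.
⟨E⟩ = 1.58841, ⟨E²⟩ = 4.37802.
C_V/k_B = (⟨E²⟩ − ⟨E⟩²)/(kT)² = (4.37802 − 2.52305)/11.2225 = 0.1653.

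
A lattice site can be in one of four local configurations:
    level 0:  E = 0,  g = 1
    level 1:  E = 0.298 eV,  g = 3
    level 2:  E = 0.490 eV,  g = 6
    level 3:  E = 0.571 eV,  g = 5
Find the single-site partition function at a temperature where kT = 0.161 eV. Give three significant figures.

Eᵢ/kT = 0, 1.8509, 3.0435, 3.5466.
Z = Σ gᵢe^(−Eᵢ/kT) = 1·e^(−0) + 3·e^(−1.8509) + 6·e^(−3.0435) + 5·e^(−3.5466) = 1.0000 + 0.47129 + 0.28601 + 0.14411 = 1.9014.

Z = 1.90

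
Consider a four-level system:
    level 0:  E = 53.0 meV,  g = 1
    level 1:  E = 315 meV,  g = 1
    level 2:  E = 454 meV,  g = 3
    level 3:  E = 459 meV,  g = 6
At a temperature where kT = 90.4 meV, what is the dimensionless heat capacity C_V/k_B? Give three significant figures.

Eᵢ/kT = 0.58628, 3.4845, 5.0221, 5.0774.
Z = Σ gᵢe^(−Eᵢ/kT) = 1·e^(−0.58628) + 1·e^(−3.4845) + 3·e^(−5.0221) + 6·e^(−5.0774) = 0.55639 + 0.030669 + 0.019772 + 0.037417 = 0.64425.
⟨E⟩ = 101.36 meV, ⟨E²⟩ = 25711 meV².
C_V/k_B = (⟨E²⟩ − ⟨E⟩²)/(kT)² = (25711 − 10274)/8172.2 = 1.89.

1.89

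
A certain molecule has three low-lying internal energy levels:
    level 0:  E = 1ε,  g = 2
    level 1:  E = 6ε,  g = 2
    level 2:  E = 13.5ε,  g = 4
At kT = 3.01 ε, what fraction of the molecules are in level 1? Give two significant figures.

0.16

Eᵢ/kT = 0.3322, 1.993, 4.485.
Z = Σ gᵢe^(−Eᵢ/kT) = 2·e^(−0.3322) + 2·e^(−1.993) + 4·e^(−4.485) = 1.435 + 0.2726 + 0.04511 = 1.753.
P₁ = g₁ e^(−E₁/kT) / Z = 0.2726/1.753 = 0.16.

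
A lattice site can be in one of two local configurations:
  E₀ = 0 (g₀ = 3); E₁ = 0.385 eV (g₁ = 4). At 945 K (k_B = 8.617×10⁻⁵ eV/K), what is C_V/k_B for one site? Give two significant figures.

k_BT = 8.617×10⁻⁵ × 945 K = 0.08143 eV.
Eᵢ/kT = 0, 4.728.
Z = Σ gᵢe^(−Eᵢ/kT) = 3·e^(−0) + 4·e^(−4.728) = 3.000 + 0.03538 = 3.035.
⟨E⟩ = 0.004488 eV, ⟨E²⟩ = 0.001728 eV².
C_V/k_B = (⟨E²⟩ − ⟨E⟩²)/(kT)² = (0.001728 − 0.00002014)/0.006631 = 0.26.

0.26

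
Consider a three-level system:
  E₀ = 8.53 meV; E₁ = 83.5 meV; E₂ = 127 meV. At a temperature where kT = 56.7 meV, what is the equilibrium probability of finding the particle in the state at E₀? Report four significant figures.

0.7193

Eᵢ/kT = 0.150441, 1.47266, 2.23986.
Z = Σ e^(−Eᵢ/kT) = e^(−0.150441) + e^(−1.47266) + e^(−2.23986) = 0.860328 + 0.229315 + 0.106473 = 1.19612.
P₀ = e^(−E₀/kT) / Z = 0.860328/1.19612 = 0.7193.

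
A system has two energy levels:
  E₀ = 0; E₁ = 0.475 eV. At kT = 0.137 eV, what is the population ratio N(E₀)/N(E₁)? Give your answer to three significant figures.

n₀/n₁ = exp[−(E₀−E₁)/kT] = exp(−(-0.475 eV)/(0.137 eV)) = exp(3.4672) = 32.0.

32.0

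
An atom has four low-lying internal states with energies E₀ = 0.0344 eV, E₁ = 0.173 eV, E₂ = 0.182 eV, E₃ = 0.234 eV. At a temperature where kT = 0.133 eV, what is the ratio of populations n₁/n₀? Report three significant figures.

n₁/n₀ = exp[−(E₁−E₀)/kT] = exp(−(0.1386 eV)/(0.133 eV)) = exp(-1.0421) = 0.353.

0.353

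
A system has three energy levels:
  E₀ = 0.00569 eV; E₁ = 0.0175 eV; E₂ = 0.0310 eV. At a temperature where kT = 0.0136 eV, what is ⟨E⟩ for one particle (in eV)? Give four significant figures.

0.01134 eV

Eᵢ/kT = 0.418382, 1.28676, 2.27941.
Z = Σ e^(−Eᵢ/kT) = e^(−0.418382) + e^(−1.28676) + e^(−2.27941) = 0.658111 + 0.276164 + 0.102345 = 1.03662.
⟨E⟩ = Σ Eᵢ e^(−Eᵢ/kT) / Z = (0.00569·0.658111 + 0.0175·0.276164 + 0.0310·0.102345) / 1.03662 = 0.01134 eV.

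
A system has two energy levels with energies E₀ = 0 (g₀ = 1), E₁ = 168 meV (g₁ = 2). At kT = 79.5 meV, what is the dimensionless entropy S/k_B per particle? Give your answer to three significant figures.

Eᵢ/kT = 0, 2.1132.
Z = Σ gᵢe^(−Eᵢ/kT) = 1·e^(−0) + 2·e^(−2.1132) = 1.0000 + 0.24170 = 1.2417.
⟨E⟩ = Σ EᵢPᵢ = 32.702 meV.
S/k_B = ln Z + ⟨E⟩/kT = ln(1.2417) + 32.702/79.5 = 0.21648 + 0.41135 = 0.628.

0.628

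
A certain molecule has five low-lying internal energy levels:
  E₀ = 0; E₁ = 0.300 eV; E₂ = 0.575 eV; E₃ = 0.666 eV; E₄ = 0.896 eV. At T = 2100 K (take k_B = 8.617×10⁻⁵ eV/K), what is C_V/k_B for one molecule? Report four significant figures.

k_BT = 8.617×10⁻⁵ × 2100 K = 0.180957 eV.
Eᵢ/kT = 0, 1.65785, 3.17755, 3.68043, 4.95145.
Z = Σ e^(−Eᵢ/kT) = e^(−0) + e^(−1.65785) + e^(−3.17755) + e^(−3.68043) + e^(−4.95145) = 1.00000 + 0.190548 + 0.0416877 + 0.0252121 + 0.00707315 = 1.26452.
⟨E⟩ = 0.0824531 eV, ⟨E²⟩ = 0.0377959 eV².
C_V/k_B = (⟨E²⟩ − ⟨E⟩²)/(kT)² = (0.0377959 − 0.00679851)/0.0327454 = 0.9466.

0.9466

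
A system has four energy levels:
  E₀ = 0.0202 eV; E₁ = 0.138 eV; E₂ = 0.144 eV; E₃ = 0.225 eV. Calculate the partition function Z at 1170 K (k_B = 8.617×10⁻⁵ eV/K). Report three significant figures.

k_BT = 8.617×10⁻⁵ × 1170 K = 0.10082 eV.
Eᵢ/kT = 0.20036, 1.3688, 1.4283, 2.2317.
Z = Σ e^(−Eᵢ/kT) = e^(−0.20036) + e^(−1.3688) + e^(−1.4283) + e^(−2.2317) = 0.81844 + 0.25441 + 0.23972 + 0.10735 = 1.4199.

Z = 1.42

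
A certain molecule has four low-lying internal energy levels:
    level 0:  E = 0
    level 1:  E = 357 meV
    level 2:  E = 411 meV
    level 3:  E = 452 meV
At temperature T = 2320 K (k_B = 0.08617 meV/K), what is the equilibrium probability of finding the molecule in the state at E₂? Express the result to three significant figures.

k_BT = 0.08617 × 2320 K = 199.91 meV.
Eᵢ/kT = 0, 1.7858, 2.0559, 2.2610.
Z = Σ e^(−Eᵢ/kT) = e^(−0) + e^(−1.7858) + e^(−2.0559) + e^(−2.2610) = 1.0000 + 0.16766 + 0.12798 + 0.10425 = 1.3999.
P₂ = e^(−E₂/kT) / Z = 0.12798/1.3999 = 0.0914.

0.0914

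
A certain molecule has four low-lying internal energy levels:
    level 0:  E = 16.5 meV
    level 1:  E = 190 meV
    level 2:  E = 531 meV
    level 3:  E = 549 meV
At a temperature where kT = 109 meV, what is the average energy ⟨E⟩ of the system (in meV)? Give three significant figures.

52.5 meV

Eᵢ/kT = 0.15138, 1.7431, 4.8716, 5.0367.
Z = Σ e^(−Eᵢ/kT) = e^(−0.15138) + e^(−1.7431) + e^(−4.8716) + e^(−5.0367) = 0.85952 + 0.17498 + 0.0076611 + 0.0064951 = 1.0487.
⟨E⟩ = Σ Eᵢ e^(−Eᵢ/kT) / Z = (16.5·0.85952 + 190·0.17498 + 531·0.0076611 + 549·0.0064951) / 1.0487 = 52.5 meV.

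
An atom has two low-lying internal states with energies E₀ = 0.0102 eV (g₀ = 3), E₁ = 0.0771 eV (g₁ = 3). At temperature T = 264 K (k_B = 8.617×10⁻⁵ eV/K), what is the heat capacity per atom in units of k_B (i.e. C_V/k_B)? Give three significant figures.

k_BT = 8.617×10⁻⁵ × 264 K = 0.022749 eV.
Eᵢ/kT = 0.44837, 3.3892.
Z = Σ gᵢe^(−Eᵢ/kT) = 3·e^(−0.44837) + 3·e^(−3.3892) = 1.9160 + 0.10121 = 2.0172.
⟨E⟩ = 0.013557 eV, ⟨E²⟩ = 0.00039707 eV².
C_V/k_B = (⟨E²⟩ − ⟨E⟩²)/(kT)² = (0.00039707 − 0.00018379)/0.00051752 = 0.412.

0.412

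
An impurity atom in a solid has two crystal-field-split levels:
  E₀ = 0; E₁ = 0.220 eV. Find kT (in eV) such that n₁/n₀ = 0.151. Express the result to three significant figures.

0.116 eV

n₁/n₀ = exp[−(E₁−E₀)/kT] = 0.151.
⇒ (E₁−E₀)/kT = ln(1/0.151) = ln(6.6225) = 1.8905.
kT = 0.220 eV / 1.8905 = 0.116 eV.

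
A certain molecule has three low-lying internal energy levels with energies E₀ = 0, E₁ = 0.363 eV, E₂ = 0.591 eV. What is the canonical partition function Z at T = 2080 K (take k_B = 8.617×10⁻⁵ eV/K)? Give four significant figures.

k_BT = 8.617×10⁻⁵ × 2080 K = 0.179234 eV.
Eᵢ/kT = 0, 2.02529, 3.29737.
Z = Σ e^(−Eᵢ/kT) = e^(−0) + e^(−2.02529) + e^(−3.29737) = 1.00000 + 0.131956 + 0.0369803 = 1.16894.

Z = 1.169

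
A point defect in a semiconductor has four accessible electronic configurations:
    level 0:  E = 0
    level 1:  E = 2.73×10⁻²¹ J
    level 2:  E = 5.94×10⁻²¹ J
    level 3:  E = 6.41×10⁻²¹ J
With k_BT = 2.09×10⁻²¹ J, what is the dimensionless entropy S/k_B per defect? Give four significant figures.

Eᵢ/kT = 0, 1.30622, 2.84211, 3.06699.
Z = Σ e^(−Eᵢ/kT) = e^(−0) + e^(−1.30622) + e^(−2.84211) + e^(−3.06699) = 1.00000 + 0.270842 + 0.0583025 + 0.0465611 = 1.37571.
⟨E⟩ = Σ EᵢPᵢ = 1.00615 ×10⁻²¹ J.
S/k_B = ln Z + ⟨E⟩/kT = ln(1.37571) + 1.00615/2.09 = 0.318970 + 0.481411 = 0.8004.

0.8004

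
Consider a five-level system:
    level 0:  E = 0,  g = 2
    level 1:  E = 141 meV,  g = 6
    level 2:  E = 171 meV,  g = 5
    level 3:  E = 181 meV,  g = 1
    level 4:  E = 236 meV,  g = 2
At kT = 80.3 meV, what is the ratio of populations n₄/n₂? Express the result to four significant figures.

0.1780

n₄/n₂ = (g₄/g₂) exp[−(E₄−E₂)/kT] = (2/5) × exp(−(65 meV)/(80.3 meV)) = (2/5) × exp(-0.809465) = 0.1780.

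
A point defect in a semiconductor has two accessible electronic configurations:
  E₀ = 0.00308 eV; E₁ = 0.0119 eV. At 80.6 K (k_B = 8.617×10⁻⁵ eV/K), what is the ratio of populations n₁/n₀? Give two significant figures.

0.28

k_BT = 8.617×10⁻⁵ × 80.6 K = 0.006945 eV.
n₁/n₀ = exp[−(E₁−E₀)/kT] = exp(−(0.00882 eV)/(0.006945 eV)) = exp(-1.270) = 0.28.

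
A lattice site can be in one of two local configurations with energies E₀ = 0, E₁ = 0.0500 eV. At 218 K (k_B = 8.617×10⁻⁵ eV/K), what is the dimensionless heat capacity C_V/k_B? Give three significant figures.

0.432

k_BT = 8.617×10⁻⁵ × 218 K = 0.018785 eV.
Eᵢ/kT = 0, 2.6617.
Z = Σ e^(−Eᵢ/kT) = e^(−0) + e^(−2.6617) = 1.0000 + 0.069829 = 1.0698.
⟨E⟩ = 0.0032636 eV, ⟨E²⟩ = 0.00016318 eV².
C_V/k_B = (⟨E²⟩ − ⟨E⟩²)/(kT)² = (0.00016318 − 0.000010651)/0.00035288 = 0.432.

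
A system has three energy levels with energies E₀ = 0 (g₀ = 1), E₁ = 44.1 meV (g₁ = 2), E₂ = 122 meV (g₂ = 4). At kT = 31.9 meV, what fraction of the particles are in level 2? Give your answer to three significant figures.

Eᵢ/kT = 0, 1.3824, 3.8245.
Z = Σ gᵢe^(−Eᵢ/kT) = 1·e^(−0) + 2·e^(−1.3824) + 4·e^(−3.8245) = 1.0000 + 0.50195 + 0.087317 = 1.5893.
P₂ = g₂ e^(−E₂/kT) / Z = 0.087317/1.5893 = 0.0549.

0.0549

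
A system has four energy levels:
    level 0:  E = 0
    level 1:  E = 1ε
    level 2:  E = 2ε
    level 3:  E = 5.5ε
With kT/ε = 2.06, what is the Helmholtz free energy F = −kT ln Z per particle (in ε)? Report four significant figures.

Eᵢ/kT = 0, 0.485437, 0.970874, 2.66990.
Z = Σ e^(−Eᵢ/kT) = e^(−0) + e^(−0.485437) + e^(−0.970874) + e^(−2.66990) = 1.00000 + 0.615428 + 0.378752 + 0.0692592 = 2.06344.
F = −kT ln Z = −2.06 × ln(2.06344) = −2.06 × 0.724374 = -1.492 ε.

-1.492 ε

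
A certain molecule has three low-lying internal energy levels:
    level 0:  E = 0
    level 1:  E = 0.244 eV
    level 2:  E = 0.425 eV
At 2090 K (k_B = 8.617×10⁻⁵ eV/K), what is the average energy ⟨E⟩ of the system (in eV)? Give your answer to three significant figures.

0.0762 eV

k_BT = 8.617×10⁻⁵ × 2090 K = 0.18010 eV.
Eᵢ/kT = 0, 1.3548, 2.3598.
Z = Σ e^(−Eᵢ/kT) = e^(−0) + e^(−1.3548) + e^(−2.3598) = 1.0000 + 0.25800 + 0.094439 = 1.3524.
⟨E⟩ = Σ Eᵢ e^(−Eᵢ/kT) / Z = (0·1.0000 + 0.244·0.25800 + 0.425·0.094439) / 1.3524 = 0.0762 eV.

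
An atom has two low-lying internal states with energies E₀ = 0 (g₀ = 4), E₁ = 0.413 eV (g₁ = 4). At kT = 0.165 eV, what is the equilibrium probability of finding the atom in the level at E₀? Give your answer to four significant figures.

Eᵢ/kT = 0, 2.50303.
Z = Σ gᵢe^(−Eᵢ/kT) = 4·e^(−0) + 4·e^(−2.50303) = 4.00000 + 0.327347 = 4.32735.
P₀ = g₀ e^(−E₀/kT) / Z = 4.00000/4.32735 = 0.9244.

0.9244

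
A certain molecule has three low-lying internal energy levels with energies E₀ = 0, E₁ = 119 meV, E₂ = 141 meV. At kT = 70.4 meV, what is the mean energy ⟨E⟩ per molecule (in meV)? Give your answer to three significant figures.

31.1 meV

Eᵢ/kT = 0, 1.6903, 2.0028.
Z = Σ e^(−Eᵢ/kT) = e^(−0) + e^(−1.6903) + e^(−2.0028) = 1.0000 + 0.18446 + 0.13496 = 1.3194.
⟨E⟩ = Σ Eᵢ e^(−Eᵢ/kT) / Z = (0·1.0000 + 119·0.18446 + 141·0.13496) / 1.3194 = 31.1 meV.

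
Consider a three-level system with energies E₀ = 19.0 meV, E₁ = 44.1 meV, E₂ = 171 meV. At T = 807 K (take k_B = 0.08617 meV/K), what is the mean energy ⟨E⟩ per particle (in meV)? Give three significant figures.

k_BT = 0.08617 × 807 K = 69.539 meV.
Eᵢ/kT = 0.27323, 0.63418, 2.4591.
Z = Σ e^(−Eᵢ/kT) = e^(−0.27323) + e^(−0.63418) + e^(−2.4591) = 0.76092 + 0.53037 + 0.085512 = 1.3768.
⟨E⟩ = Σ Eᵢ e^(−Eᵢ/kT) / Z = (19.0·0.76092 + 44.1·0.53037 + 171·0.085512) / 1.3768 = 38.1 meV.

38.1 meV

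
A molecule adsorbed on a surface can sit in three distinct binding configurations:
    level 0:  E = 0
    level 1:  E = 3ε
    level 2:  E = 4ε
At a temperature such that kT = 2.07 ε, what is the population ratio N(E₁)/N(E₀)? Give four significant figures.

0.2347

n₁/n₀ = exp[−(E₁−E₀)/kT] = exp(−(3ε)/(2.07ε)) = exp(-1.44928) = 0.2347.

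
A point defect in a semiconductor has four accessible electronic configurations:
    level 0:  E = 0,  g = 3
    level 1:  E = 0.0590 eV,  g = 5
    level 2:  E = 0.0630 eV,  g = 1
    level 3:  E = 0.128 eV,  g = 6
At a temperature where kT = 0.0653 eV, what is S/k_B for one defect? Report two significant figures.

2.4

Eᵢ/kT = 0, 0.9035, 0.9648, 1.960.
Z = Σ gᵢe^(−Eᵢ/kT) = 3·e^(−0) + 5·e^(−0.9035) + 1·e^(−0.9648) + 6·e^(−1.960) = 3.000 + 2.026 + 0.3811 + 0.8452 = 6.252.
⟨E⟩ = Σ EᵢPᵢ = 0.04026 eV.
S/k_B = ln Z + ⟨E⟩/kT = ln(6.252) + 0.04026/0.0653 = 1.833 + 0.6165 = 2.4.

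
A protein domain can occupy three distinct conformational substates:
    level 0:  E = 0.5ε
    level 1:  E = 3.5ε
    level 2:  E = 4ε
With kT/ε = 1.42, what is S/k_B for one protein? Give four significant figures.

0.5729

Eᵢ/kT = 0.352113, 2.46479, 2.81690.
Z = Σ e^(−Eᵢ/kT) = e^(−0.352113) + e^(−2.46479) + e^(−2.81690) = 0.703201 + 0.0850267 + 0.0597910 = 0.848019.
⟨E⟩ = Σ EᵢPᵢ = 1.04757 ε.
S/k_B = ln Z + ⟨E⟩/kT = ln(0.848019) + 1.04757/1.42 = -0.164852 + 0.737725 = 0.5729.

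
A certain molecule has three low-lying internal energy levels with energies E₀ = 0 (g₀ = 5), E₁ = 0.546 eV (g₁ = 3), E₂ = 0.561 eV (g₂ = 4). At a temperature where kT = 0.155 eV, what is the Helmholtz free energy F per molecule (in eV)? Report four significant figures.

Eᵢ/kT = 0, 3.52258, 3.61935.
Z = Σ gᵢe^(−Eᵢ/kT) = 5·e^(−0) + 3·e^(−3.52258) + 4·e^(−3.61935) = 5.00000 + 0.0885695 + 0.107200 = 5.19577.
F = −kT ln Z = −0.155 × ln(5.19577) = −0.155 × 1.64784 = -0.2554 eV.

-0.2554 eV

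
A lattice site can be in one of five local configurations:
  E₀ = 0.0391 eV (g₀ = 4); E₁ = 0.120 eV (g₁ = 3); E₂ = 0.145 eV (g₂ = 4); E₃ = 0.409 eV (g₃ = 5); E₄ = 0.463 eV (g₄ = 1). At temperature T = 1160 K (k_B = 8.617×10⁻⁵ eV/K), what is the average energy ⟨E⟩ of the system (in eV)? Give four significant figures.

k_BT = 8.617×10⁻⁵ × 1160 K = 0.0999572 eV.
Eᵢ/kT = 0.391167, 1.20051, 1.45062, 4.09175, 4.63198.
Z = Σ gᵢe^(−Eᵢ/kT) = 4·e^(−0.391167) + 3·e^(−1.20051) + 4·e^(−1.45062) + 5·e^(−4.09175) + 1·e^(−4.63198) = 2.70507 + 0.903122 + 0.937700 + 0.0835498 + 0.00973546 = 4.63918.
⟨E⟩ = Σ Eᵢ gᵢe^(−Eᵢ/kT) / Z = (0.0391·2.70507 + 0.120·0.903122 + 0.145·0.937700 + 0.409·0.0835498 + 0.463·0.00973546) / 4.63918 = 0.08381 eV.

0.08381 eV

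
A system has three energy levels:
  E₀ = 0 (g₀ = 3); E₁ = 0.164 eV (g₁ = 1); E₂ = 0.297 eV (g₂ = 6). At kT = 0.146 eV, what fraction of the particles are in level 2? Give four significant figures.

Eᵢ/kT = 0, 1.12329, 2.03425.
Z = Σ gᵢe^(−Eᵢ/kT) = 3·e^(−0) + 1·e^(−1.12329) + 6·e^(−2.03425) = 3.00000 + 0.325208 + 0.784671 = 4.10988.
P₂ = g₂ e^(−E₂/kT) / Z = 0.784671/4.10988 = 0.1909.

0.1909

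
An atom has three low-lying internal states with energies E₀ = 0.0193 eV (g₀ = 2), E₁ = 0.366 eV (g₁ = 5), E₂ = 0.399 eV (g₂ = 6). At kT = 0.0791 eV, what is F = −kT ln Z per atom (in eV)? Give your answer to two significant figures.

-0.040 eV

Eᵢ/kT = 0.2440, 4.627, 5.044.
Z = Σ gᵢe^(−Eᵢ/kT) = 2·e^(−0.2440) + 5·e^(−4.627) + 6·e^(−5.044) = 1.567 + 0.04892 + 0.03869 = 1.655.
F = −kT ln Z = −0.0791 × ln(1.655) = −0.0791 × 0.5038 = -0.040 eV.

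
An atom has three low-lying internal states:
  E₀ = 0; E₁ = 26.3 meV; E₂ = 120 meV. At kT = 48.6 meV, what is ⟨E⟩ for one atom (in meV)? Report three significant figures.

15.3 meV

Eᵢ/kT = 0, 0.54115, 2.4691.
Z = Σ e^(−Eᵢ/kT) = e^(−0) + e^(−0.54115) + e^(−2.4691) = 1.0000 + 0.58208 + 0.084661 = 1.6667.
⟨E⟩ = Σ Eᵢ e^(−Eᵢ/kT) / Z = (0·1.0000 + 26.3·0.58208 + 120·0.084661) / 1.6667 = 15.3 meV.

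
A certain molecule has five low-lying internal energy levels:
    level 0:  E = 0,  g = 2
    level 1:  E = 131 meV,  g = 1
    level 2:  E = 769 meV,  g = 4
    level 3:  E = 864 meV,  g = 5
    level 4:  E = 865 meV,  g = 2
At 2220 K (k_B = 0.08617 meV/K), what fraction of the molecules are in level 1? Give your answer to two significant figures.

k_BT = 0.08617 × 2220 K = 191.3 meV.
Eᵢ/kT = 0, 0.6848, 4.020, 4.516, 4.522.
Z = Σ gᵢe^(−Eᵢ/kT) = 2·e^(−0) + 1·e^(−0.6848) + 4·e^(−4.020) + 5·e^(−4.516) + 2·e^(−4.522) = 2.000 + 0.5042 + 0.07181 + 0.05466 + 0.02173 = 2.652.
P₁ = g₁ e^(−E₁/kT) / Z = 0.5042/2.652 = 0.19.

0.19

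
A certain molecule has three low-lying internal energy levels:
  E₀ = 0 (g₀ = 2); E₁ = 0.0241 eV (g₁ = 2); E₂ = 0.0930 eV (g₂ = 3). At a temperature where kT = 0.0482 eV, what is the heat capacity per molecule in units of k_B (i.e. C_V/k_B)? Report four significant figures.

0.3703

Eᵢ/kT = 0, 0.500000, 1.92946.
Z = Σ gᵢe^(−Eᵢ/kT) = 2·e^(−0) + 2·e^(−0.500000) + 3·e^(−1.92946) = 2.00000 + 1.21306 + 0.435680 = 3.64874.
⟨E⟩ = 0.0191170 eV, ⟨E²⟩ = 0.00122584 eV².
C_V/k_B = (⟨E²⟩ − ⟨E⟩²)/(kT)² = (0.00122584 − 0.000365460)/0.00232324 = 0.3703.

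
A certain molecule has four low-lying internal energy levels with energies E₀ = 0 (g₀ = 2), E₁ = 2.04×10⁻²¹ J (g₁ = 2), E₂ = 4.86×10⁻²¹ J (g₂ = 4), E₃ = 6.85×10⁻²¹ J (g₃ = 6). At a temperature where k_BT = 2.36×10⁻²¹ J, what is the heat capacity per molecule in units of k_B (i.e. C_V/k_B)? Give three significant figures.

0.960

Eᵢ/kT = 0, 0.86441, 2.0593, 2.9025.
Z = Σ gᵢe^(−Eᵢ/kT) = 2·e^(−0) + 2·e^(−0.86441) + 4·e^(−2.0593) + 6·e^(−2.9025) = 2.0000 + 0.84260 + 0.51017 + 0.32932 = 3.6821.
⟨E⟩ = 1.7529, ⟨E²⟩ = 8.4216.
C_V/k_B = (⟨E²⟩ − ⟨E⟩²)/(kT)² = (8.4216 − 3.0727)/5.5696 = 0.960.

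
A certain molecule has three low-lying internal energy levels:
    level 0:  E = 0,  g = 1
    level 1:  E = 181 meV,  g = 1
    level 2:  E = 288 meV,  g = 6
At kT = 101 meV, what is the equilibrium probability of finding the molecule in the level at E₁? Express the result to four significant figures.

Eᵢ/kT = 0, 1.79208, 2.85149.
Z = Σ gᵢe^(−Eᵢ/kT) = 1·e^(−0) + 1·e^(−1.79208) + 6·e^(−2.85149) = 1.00000 + 0.166613 + 0.346549 = 1.51316.
P₁ = g₁ e^(−E₁/kT) / Z = 0.166613/1.51316 = 0.1101.

0.1101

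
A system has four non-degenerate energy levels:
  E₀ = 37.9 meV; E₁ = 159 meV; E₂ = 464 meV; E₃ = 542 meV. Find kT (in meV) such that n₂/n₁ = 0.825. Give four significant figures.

1585 meV

n₂/n₁ = exp[−(E₂−E₁)/kT] = 0.825.
⇒ (E₂−E₁)/kT = ln(1/0.825) = ln(1.21212) = 0.192371.
kT = 305 meV / 0.192371 = 1585 meV.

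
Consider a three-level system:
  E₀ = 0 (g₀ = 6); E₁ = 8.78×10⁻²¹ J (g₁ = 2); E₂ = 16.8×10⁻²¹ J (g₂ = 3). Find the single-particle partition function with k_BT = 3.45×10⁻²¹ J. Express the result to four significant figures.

Z = 6.180

Eᵢ/kT = 0, 2.54493, 4.86957.
Z = Σ gᵢe^(−Eᵢ/kT) = 6·e^(−0) + 2·e^(−2.54493) + 3·e^(−4.86957) = 6.00000 + 0.156957 + 0.0230300 = 6.17999.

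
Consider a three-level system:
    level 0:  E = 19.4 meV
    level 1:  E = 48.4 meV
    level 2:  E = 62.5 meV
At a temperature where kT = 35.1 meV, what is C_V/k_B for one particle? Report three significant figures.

Eᵢ/kT = 0.55271, 1.3789, 1.7806.
Z = Σ e^(−Eᵢ/kT) = e^(−0.55271) + e^(−1.3789) + e^(−1.7806) = 0.57539 + 0.25186 + 0.16854 = 0.99579.
⟨E⟩ = 34.030 meV, ⟨E²⟩ = 1471.1 meV².
C_V/k_B = (⟨E²⟩ − ⟨E⟩²)/(kT)² = (1471.1 − 1158.0)/1232.0 = 0.254.

0.254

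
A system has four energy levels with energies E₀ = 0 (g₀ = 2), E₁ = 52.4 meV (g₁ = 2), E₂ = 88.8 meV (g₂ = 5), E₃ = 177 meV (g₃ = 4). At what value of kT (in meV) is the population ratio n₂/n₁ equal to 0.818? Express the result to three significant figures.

n₂/n₁ = (g₂/g₁) exp[−(E₂−E₁)/kT] = 0.818.
⇒ (E₂−E₁)/kT = ln((5/2)/0.818) = ln(3.0562) = 1.1172.
kT = 36.4 meV / 1.1172 = 32.6 meV.

32.6 meV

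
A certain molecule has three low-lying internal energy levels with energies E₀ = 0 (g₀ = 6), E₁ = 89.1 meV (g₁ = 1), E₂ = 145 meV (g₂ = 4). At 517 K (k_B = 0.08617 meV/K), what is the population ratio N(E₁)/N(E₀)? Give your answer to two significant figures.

k_BT = 0.08617 × 517 K = 44.55 meV.
n₁/n₀ = (g₁/g₀) exp[−(E₁−E₀)/kT] = (1/6) × exp(−(89.1 meV)/(44.55 meV)) = (1/6) × exp(-2.000) = 0.023.

0.023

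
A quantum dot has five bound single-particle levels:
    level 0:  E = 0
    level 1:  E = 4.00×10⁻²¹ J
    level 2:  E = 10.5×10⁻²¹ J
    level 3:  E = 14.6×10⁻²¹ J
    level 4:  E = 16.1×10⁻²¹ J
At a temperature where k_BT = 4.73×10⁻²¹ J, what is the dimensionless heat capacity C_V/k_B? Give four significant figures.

Eᵢ/kT = 0, 0.845666, 2.21987, 3.08668, 3.40381.
Z = Σ e^(−Eᵢ/kT) = e^(−0) + e^(−0.845666) + e^(−2.21987) + e^(−3.08668) + e^(−3.40381) = 1.00000 + 0.429271 + 0.108623 + 0.0456533 + 0.0332464 = 1.61679.
⟨E⟩ = 2.51080, ⟨E²⟩ = 23.0044.
C_V/k_B = (⟨E²⟩ − ⟨E⟩²)/(kT)² = (23.0044 − 6.30412)/22.3729 = 0.7465.

0.7465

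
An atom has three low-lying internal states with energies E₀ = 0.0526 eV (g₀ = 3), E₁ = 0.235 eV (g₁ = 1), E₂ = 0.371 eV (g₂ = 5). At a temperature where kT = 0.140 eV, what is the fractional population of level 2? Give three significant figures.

Eᵢ/kT = 0.37571, 1.6786, 2.6500.
Z = Σ gᵢe^(−Eᵢ/kT) = 3·e^(−0.37571) + 1·e^(−1.6786) + 5·e^(−2.6500) = 2.0604 + 0.18664 + 0.35326 = 2.6003.
P₂ = g₂ e^(−E₂/kT) / Z = 0.35326/2.6003 = 0.136.

0.136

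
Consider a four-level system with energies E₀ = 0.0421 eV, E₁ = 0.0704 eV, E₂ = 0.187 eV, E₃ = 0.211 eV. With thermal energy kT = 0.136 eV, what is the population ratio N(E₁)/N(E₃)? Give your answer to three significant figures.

n₁/n₃ = exp[−(E₁−E₃)/kT] = exp(−(-0.1406 eV)/(0.136 eV)) = exp(1.0338) = 2.81.

2.81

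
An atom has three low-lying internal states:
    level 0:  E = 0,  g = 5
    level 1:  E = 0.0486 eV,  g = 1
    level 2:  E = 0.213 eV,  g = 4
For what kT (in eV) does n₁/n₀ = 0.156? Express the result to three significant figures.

n₁/n₀ = (g₁/g₀) exp[−(E₁−E₀)/kT] = 0.156.
⇒ (E₁−E₀)/kT = ln((1/5)/0.156) = ln(1.2821) = 0.24850.
kT = 0.0486 eV / 0.24850 = 0.196 eV.

0.196 eV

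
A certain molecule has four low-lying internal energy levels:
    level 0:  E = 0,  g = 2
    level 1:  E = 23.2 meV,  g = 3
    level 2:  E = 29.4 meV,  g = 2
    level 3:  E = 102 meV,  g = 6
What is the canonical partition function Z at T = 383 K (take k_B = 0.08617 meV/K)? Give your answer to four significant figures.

k_BT = 0.08617 × 383 K = 33.0031 meV.
Eᵢ/kT = 0, 0.702964, 0.890825, 3.09062.
Z = Σ gᵢe^(−Eᵢ/kT) = 2·e^(−0) + 3·e^(−0.702964) + 2·e^(−0.890825) + 6·e^(−3.09062) = 2.00000 + 1.48535 + 0.820634 + 0.272843 = 4.57883.

Z = 4.579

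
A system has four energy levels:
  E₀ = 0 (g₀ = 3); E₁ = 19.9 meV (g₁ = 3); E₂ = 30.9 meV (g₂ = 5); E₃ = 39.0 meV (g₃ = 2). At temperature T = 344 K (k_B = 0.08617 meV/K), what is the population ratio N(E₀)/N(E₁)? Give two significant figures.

k_BT = 0.08617 × 344 K = 29.64 meV.
n₀/n₁ = (g₀/g₁) exp[−(E₀−E₁)/kT] = (3/3) × exp(−(-19.9 meV)/(29.64 meV)) = (3/3) × exp(0.6714) = 2.0.

2.0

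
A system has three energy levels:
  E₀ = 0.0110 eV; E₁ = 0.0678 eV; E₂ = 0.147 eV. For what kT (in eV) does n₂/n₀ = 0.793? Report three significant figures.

0.586 eV

n₂/n₀ = exp[−(E₂−E₀)/kT] = 0.793.
⇒ (E₂−E₀)/kT = ln(1/0.793) = ln(1.2610) = 0.23191.
kT = 0.1360 eV / 0.23191 = 0.586 eV.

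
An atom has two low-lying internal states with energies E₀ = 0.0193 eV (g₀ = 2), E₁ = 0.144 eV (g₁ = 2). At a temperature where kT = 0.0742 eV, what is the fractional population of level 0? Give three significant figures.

0.843

Eᵢ/kT = 0.26011, 1.9407.
Z = Σ gᵢe^(−Eᵢ/kT) = 2·e^(−0.26011) + 2·e^(−1.9407) = 1.5419 + 0.28721 = 1.8291.
P₀ = g₀ e^(−E₀/kT) / Z = 1.5419/1.8291 = 0.843.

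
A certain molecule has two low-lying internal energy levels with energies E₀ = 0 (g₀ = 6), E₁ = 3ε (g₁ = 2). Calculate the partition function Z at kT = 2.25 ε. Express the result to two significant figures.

Eᵢ/kT = 0, 1.333.
Z = Σ gᵢe^(−Eᵢ/kT) = 6·e^(−0) + 2·e^(−1.333) = 6.000 + 0.5274 = 6.527.

Z = 6.5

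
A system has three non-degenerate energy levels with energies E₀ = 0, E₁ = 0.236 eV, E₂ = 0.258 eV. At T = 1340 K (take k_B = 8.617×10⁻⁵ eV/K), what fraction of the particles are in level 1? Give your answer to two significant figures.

k_BT = 8.617×10⁻⁵ × 1340 K = 0.1155 eV.
Eᵢ/kT = 0, 2.043, 2.234.
Z = Σ e^(−Eᵢ/kT) = e^(−0) + e^(−2.043) + e^(−2.234) = 1.000 + 0.1296 + 0.1071 = 1.237.
P₁ = e^(−E₁/kT) / Z = 0.1296/1.237 = 0.10.

0.10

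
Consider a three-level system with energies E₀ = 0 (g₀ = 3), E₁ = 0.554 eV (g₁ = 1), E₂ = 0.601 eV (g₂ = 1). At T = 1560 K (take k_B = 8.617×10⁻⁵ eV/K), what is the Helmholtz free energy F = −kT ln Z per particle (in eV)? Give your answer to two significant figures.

-0.15 eV

k_BT = 8.617×10⁻⁵ × 1560 K = 0.1344 eV.
Eᵢ/kT = 0, 4.122, 4.472.
Z = Σ gᵢe^(−Eᵢ/kT) = 3·e^(−0) + 1·e^(−4.122) + 1·e^(−4.472) = 3.000 + 0.01621 + 0.01142 = 3.028.
F = −kT ln Z = −0.1344 × ln(3.028) = −0.1344 × 1.108 = -0.15 eV.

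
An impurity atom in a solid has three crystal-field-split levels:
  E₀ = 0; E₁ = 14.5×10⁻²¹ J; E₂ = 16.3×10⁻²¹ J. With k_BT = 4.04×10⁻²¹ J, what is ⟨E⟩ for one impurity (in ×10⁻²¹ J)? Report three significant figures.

Eᵢ/kT = 0, 3.5891, 4.0347.
Z = Σ e^(−Eᵢ/kT) = e^(−0) + e^(−3.5891) + e^(−4.0347) = 1.0000 + 0.027623 + 0.017691 = 1.0453.
⟨E⟩ = Σ Eᵢ e^(−Eᵢ/kT) / Z = (0·1.0000 + 14.5·0.027623 + 16.3·0.017691) / 1.0453 = 0.659 ×10⁻²¹ J.

0.659 ×10⁻²¹ J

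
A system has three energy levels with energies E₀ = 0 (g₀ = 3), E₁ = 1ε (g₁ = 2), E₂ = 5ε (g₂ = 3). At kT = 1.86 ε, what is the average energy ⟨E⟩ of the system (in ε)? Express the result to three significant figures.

Eᵢ/kT = 0, 0.53763, 2.6882.
Z = Σ gᵢe^(−Eᵢ/kT) = 3·e^(−0) + 2·e^(−0.53763) + 3·e^(−2.6882) = 3.0000 + 1.1683 + 0.20401 = 4.3723.
⟨E⟩ = Σ Eᵢ gᵢe^(−Eᵢ/kT) / Z = (0·3.0000 + 1·1.1683 + 5·0.20401) / 4.3723 = 0.501 ε.

0.501 ε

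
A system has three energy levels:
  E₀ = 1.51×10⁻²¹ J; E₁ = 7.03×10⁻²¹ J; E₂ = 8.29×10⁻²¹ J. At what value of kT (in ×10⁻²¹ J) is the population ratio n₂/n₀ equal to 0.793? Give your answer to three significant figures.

29.2 ×10⁻²¹ J

n₂/n₀ = exp[−(E₂−E₀)/kT] = 0.793.
⇒ (E₂−E₀)/kT = ln(1/0.793) = ln(1.2610) = 0.23191.
kT = 6.78 ×10⁻²¹ J / 0.23191 = 29.2 ×10⁻²¹ J.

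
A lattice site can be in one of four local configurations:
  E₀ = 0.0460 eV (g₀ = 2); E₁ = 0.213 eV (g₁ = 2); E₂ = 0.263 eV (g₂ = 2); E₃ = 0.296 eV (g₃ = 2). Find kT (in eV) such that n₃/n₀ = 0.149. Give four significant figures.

n₃/n₀ = (g₃/g₀) exp[−(E₃−E₀)/kT] = 0.149.
⇒ (E₃−E₀)/kT = ln((2/2)/0.149) = ln(6.71141) = 1.90381.
kT = 0.2500 eV / 1.90381 = 0.1313 eV.

0.1313 eV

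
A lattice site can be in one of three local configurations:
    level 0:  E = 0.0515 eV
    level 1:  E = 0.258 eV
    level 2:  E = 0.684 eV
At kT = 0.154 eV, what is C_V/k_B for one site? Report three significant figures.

0.478

Eᵢ/kT = 0.33442, 1.6753, 4.4416.
Z = Σ e^(−Eᵢ/kT) = e^(−0.33442) + e^(−1.6753) + e^(−4.4416) = 0.71575 + 0.18725 + 0.011777 = 0.91478.
⟨E⟩ = 0.10191 eV, ⟨E²⟩ = 0.021724 eV².
C_V/k_B = (⟨E²⟩ − ⟨E⟩²)/(kT)² = (0.021724 − 0.010386)/0.023716 = 0.478.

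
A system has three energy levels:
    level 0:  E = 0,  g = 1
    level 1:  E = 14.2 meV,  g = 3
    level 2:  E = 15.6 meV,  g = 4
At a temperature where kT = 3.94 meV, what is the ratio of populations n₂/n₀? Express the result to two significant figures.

n₂/n₀ = (g₂/g₀) exp[−(E₂−E₀)/kT] = (4/1) × exp(−(15.6 meV)/(3.94 meV)) = (4/1) × exp(-3.959) = 0.076.

0.076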